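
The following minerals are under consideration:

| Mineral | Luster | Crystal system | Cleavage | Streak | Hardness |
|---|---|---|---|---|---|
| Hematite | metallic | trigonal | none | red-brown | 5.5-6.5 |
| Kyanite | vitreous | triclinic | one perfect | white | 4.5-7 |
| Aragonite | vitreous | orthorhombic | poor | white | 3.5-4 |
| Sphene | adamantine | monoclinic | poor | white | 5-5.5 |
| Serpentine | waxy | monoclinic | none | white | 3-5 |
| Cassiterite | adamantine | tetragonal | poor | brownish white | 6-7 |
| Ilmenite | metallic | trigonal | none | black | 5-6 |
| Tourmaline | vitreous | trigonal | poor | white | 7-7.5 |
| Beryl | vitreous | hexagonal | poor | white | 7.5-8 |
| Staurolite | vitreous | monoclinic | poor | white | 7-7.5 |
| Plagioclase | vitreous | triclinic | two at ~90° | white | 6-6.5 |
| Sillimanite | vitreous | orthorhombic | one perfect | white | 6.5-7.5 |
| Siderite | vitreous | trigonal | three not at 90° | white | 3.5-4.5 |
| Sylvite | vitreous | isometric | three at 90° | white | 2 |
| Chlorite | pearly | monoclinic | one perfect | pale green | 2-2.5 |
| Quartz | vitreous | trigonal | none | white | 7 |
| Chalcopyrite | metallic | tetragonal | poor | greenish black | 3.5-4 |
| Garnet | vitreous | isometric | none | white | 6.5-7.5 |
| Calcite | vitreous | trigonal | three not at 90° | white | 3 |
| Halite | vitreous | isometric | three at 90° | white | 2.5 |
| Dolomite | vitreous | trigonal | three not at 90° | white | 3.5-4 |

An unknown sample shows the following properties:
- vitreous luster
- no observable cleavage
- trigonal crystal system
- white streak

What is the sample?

Vitreous luster — narrows the field to Kyanite, Aragonite, Tourmaline, Beryl, Staurolite, Plagioclase, Sillimanite, Siderite, Sylvite, Quartz, Garnet, Calcite, Halite, Dolomite.
No observable cleavage — narrows the field to Quartz, Garnet.
Trigonal crystal system rules out Garnet.
White streak — all remaining candidates fit.
Only Quartz satisfies all observations.

Quartz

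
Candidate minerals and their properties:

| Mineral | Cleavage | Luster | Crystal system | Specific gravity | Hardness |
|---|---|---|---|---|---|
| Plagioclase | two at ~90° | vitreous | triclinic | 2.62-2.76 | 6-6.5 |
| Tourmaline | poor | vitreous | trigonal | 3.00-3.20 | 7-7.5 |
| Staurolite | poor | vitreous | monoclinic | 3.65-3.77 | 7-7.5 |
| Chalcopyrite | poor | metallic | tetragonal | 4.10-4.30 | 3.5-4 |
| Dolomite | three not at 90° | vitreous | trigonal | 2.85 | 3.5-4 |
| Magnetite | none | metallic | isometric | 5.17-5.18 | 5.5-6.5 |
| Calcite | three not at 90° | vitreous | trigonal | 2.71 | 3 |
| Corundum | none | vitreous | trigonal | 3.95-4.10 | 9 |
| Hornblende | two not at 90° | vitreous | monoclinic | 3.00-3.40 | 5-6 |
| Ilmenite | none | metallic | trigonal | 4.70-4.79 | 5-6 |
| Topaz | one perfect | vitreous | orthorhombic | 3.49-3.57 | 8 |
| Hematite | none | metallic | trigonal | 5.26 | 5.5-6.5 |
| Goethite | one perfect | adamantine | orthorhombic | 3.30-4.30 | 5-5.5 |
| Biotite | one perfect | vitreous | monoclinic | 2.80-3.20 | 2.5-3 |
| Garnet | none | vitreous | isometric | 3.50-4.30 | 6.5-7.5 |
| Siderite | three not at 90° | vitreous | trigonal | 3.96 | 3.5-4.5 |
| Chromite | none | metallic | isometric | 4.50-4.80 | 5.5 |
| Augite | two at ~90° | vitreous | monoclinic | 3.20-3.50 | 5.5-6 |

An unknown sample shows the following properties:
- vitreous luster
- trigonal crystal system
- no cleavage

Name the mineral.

Vitreous luster excludes Chalcopyrite, Magnetite, Ilmenite, Hematite, Goethite, Chromite.
Trigonal crystal system: Tourmaline, Dolomite, Calcite, Corundum, Siderite remain.
No cleavage: only Corundum remains.
Only Corundum satisfies all observations.

Corundum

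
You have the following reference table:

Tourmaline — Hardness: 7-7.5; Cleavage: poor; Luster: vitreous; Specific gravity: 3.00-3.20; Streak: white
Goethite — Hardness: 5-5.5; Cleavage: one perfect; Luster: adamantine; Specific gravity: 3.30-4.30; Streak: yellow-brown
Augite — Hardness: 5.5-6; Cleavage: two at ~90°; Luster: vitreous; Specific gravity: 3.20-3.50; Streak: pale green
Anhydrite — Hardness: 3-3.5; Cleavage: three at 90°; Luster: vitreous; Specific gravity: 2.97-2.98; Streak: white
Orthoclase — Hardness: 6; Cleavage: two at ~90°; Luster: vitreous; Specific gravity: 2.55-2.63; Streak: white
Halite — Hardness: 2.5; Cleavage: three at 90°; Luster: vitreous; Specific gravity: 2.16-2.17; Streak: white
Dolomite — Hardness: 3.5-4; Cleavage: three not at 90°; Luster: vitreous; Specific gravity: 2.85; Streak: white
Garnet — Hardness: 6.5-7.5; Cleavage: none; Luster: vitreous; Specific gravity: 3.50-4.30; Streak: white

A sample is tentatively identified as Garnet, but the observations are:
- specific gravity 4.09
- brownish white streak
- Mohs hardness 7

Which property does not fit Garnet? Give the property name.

streak

Specific gravity 4.09: Garnet has SG 3.50-4.30 — within range.
Brownish white streak: Garnet has white streak — outside the reference range.
Mohs hardness 7: Garnet has hardness 6.5-7.5 — within range.
The streak is the one property that does not fit.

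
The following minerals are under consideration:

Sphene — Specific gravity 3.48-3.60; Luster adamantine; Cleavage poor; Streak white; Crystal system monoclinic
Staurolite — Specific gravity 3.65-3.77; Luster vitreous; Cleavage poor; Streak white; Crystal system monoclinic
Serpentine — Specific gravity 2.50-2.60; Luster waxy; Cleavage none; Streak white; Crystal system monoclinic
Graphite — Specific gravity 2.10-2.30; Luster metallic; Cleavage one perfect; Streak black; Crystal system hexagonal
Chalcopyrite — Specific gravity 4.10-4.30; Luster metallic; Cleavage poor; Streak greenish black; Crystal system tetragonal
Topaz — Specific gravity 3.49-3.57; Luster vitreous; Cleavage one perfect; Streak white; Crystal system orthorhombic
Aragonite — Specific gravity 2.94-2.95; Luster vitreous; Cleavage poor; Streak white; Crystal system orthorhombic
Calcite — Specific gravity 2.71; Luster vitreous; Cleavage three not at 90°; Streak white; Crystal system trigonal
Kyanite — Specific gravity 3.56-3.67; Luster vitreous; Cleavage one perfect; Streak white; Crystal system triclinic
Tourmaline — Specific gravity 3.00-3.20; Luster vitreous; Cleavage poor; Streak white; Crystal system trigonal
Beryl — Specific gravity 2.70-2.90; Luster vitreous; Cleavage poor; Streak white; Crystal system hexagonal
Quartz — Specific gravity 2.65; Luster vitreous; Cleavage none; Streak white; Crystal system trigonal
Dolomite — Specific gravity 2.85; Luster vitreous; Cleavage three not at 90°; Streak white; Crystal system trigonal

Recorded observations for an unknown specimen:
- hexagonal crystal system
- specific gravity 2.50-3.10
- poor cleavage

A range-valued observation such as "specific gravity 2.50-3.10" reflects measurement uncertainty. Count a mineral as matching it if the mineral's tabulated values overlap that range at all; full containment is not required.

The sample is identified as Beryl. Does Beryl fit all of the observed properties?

Yes

Hexagonal crystal system — agrees with Beryl (hexagonal system).
Specific gravity 2.50-3.10 — agrees with Beryl (SG 2.70-2.90).
Poor cleavage — agrees with Beryl (cleavage poor).
Every observed property is compatible with the reference values for Beryl.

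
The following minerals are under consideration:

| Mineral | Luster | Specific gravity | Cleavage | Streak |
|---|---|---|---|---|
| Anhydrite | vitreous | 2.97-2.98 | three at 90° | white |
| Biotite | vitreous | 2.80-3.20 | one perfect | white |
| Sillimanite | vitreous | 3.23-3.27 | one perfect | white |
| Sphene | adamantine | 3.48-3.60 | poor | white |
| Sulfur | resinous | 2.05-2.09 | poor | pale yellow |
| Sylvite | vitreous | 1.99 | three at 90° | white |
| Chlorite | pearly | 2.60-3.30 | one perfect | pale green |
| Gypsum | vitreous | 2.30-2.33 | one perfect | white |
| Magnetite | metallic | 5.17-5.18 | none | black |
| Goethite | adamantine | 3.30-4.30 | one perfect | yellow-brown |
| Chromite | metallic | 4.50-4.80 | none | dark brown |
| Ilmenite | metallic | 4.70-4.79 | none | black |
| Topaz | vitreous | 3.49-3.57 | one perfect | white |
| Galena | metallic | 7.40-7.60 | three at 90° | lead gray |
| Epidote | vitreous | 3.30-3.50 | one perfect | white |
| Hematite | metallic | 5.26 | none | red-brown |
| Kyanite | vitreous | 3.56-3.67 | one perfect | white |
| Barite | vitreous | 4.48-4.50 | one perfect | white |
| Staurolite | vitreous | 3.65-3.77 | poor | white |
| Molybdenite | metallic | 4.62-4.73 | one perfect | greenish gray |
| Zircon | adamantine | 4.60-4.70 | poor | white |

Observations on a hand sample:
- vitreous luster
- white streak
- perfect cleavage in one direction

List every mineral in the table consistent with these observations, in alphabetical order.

Vitreous luster: Anhydrite, Biotite, Sillimanite, Sylvite, Gypsum, Topaz, Epidote, Kyanite, Barite, Staurolite remain.
White streak: no further eliminations.
Perfect cleavage in one direction rules out Anhydrite, Sylvite, Staurolite.
The minerals that satisfy all observations are Barite, Biotite, Epidote, Gypsum, Kyanite, Sillimanite, Topaz.

Barite, Biotite, Epidote, Gypsum, Kyanite, Sillimanite, Topaz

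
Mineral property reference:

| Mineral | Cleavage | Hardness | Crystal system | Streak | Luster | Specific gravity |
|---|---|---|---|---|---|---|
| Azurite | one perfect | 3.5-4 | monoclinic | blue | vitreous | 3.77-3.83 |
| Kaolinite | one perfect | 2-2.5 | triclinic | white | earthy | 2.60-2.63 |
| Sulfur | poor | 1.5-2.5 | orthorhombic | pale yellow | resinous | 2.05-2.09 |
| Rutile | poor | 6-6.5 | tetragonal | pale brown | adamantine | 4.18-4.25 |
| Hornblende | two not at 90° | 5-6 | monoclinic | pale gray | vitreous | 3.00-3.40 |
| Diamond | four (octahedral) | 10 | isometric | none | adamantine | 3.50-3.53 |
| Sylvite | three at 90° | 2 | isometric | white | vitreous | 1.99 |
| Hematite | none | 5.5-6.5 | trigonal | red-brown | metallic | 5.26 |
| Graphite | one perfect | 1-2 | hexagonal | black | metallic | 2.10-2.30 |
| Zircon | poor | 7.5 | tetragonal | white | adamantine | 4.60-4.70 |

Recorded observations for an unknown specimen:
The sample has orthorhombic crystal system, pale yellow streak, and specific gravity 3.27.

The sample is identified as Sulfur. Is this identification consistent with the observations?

Inconsistent

Orthorhombic crystal system — fits Sulfur (orthorhombic system).
Pale yellow streak — fits Sulfur (pale yellow streak).
Specific gravity 3.27 — Sulfur has SG 2.05-2.09; which does not match.
Specific gravity alone is enough to reject Sulfur.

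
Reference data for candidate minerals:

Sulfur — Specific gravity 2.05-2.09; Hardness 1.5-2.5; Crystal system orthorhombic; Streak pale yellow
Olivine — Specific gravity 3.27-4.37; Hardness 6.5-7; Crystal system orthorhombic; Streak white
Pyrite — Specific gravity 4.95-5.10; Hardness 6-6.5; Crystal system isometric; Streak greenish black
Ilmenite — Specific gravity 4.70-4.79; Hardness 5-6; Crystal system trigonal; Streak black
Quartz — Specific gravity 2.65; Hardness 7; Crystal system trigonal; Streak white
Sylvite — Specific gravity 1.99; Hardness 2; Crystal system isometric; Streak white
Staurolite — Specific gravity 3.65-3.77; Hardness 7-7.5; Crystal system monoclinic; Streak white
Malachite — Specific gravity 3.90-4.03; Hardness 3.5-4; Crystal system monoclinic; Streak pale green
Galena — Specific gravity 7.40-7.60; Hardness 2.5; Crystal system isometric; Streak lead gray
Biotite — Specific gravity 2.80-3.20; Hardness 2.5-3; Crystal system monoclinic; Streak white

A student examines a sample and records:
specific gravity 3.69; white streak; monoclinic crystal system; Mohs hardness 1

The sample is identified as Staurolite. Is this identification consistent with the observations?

Specific gravity 3.69 — consistent with Staurolite (SG 3.65-3.77).
White streak — consistent with Staurolite (white streak).
Monoclinic crystal system — consistent with Staurolite (monoclinic system).
Mohs hardness 1 — Staurolite has hardness 7-7.5; which does not match.
Hardness alone is enough to reject Staurolite.

No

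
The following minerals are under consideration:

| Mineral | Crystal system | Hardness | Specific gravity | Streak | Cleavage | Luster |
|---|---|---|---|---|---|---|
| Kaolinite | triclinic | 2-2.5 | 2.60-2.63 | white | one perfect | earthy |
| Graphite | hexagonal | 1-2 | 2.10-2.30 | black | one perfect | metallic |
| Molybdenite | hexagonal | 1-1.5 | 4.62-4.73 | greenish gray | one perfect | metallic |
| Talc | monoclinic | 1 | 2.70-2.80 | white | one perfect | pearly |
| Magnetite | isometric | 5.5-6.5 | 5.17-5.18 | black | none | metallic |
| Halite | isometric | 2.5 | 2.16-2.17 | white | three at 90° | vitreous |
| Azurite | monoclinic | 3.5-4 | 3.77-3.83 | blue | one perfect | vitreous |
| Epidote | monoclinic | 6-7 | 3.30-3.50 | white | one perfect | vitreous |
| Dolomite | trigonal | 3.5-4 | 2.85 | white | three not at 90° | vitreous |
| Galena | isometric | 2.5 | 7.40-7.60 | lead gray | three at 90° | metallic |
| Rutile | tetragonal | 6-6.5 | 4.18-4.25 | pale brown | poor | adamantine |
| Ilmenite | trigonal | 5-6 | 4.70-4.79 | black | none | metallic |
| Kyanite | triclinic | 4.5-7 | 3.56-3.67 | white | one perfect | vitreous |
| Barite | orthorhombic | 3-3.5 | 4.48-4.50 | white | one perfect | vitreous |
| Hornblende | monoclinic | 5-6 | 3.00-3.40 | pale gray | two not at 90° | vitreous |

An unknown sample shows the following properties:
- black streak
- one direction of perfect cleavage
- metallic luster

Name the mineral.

Graphite

Black streak — only Graphite, Magnetite, Ilmenite remain.
One direction of perfect cleavage — leaves Graphite.
Metallic luster — all remaining candidates fit.
Graphite is the sole remaining match.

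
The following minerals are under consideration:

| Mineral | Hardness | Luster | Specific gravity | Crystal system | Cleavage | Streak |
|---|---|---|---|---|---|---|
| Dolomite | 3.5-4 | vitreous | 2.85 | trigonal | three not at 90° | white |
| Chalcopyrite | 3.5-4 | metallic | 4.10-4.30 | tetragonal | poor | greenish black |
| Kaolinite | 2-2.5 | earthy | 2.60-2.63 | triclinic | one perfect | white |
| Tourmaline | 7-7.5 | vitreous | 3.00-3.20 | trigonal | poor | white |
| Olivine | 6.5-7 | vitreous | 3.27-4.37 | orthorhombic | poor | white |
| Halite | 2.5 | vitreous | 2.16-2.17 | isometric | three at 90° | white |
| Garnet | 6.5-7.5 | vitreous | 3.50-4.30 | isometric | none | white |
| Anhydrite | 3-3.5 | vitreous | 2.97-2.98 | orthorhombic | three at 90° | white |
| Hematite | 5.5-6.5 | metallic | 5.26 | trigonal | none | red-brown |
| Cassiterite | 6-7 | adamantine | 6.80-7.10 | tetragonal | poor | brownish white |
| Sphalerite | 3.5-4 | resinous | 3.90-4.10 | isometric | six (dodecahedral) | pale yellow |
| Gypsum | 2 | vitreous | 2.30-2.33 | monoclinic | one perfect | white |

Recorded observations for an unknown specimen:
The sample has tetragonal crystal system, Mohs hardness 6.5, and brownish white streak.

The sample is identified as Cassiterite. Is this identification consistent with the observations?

Tetragonal crystal system — agrees with Cassiterite (tetragonal system).
Mohs hardness 6.5 — agrees with Cassiterite (hardness 6-7).
Brownish white streak — agrees with Cassiterite (brownish white streak).
All observations are consistent with the tabulated values for Cassiterite.

Consistent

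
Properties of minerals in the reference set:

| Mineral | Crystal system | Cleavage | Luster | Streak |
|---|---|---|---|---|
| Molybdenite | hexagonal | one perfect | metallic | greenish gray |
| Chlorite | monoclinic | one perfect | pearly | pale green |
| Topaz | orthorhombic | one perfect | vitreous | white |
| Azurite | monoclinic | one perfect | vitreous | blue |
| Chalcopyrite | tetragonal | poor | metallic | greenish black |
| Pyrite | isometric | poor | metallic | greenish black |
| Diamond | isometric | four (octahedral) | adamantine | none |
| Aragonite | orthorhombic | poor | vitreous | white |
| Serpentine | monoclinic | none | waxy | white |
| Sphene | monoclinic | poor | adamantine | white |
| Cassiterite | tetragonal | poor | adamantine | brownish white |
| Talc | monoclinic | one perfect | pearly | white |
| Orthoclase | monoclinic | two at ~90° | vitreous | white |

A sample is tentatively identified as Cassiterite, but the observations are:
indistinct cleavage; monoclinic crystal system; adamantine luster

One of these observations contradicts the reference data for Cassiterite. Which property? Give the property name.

Indistinct cleavage: Cassiterite has cleavage poor — agrees.
Monoclinic crystal system: Cassiterite has tetragonal system — outside the reference range.
Adamantine luster: Cassiterite has adamantine luster — agrees.
Everything matches except the crystal system.

crystal system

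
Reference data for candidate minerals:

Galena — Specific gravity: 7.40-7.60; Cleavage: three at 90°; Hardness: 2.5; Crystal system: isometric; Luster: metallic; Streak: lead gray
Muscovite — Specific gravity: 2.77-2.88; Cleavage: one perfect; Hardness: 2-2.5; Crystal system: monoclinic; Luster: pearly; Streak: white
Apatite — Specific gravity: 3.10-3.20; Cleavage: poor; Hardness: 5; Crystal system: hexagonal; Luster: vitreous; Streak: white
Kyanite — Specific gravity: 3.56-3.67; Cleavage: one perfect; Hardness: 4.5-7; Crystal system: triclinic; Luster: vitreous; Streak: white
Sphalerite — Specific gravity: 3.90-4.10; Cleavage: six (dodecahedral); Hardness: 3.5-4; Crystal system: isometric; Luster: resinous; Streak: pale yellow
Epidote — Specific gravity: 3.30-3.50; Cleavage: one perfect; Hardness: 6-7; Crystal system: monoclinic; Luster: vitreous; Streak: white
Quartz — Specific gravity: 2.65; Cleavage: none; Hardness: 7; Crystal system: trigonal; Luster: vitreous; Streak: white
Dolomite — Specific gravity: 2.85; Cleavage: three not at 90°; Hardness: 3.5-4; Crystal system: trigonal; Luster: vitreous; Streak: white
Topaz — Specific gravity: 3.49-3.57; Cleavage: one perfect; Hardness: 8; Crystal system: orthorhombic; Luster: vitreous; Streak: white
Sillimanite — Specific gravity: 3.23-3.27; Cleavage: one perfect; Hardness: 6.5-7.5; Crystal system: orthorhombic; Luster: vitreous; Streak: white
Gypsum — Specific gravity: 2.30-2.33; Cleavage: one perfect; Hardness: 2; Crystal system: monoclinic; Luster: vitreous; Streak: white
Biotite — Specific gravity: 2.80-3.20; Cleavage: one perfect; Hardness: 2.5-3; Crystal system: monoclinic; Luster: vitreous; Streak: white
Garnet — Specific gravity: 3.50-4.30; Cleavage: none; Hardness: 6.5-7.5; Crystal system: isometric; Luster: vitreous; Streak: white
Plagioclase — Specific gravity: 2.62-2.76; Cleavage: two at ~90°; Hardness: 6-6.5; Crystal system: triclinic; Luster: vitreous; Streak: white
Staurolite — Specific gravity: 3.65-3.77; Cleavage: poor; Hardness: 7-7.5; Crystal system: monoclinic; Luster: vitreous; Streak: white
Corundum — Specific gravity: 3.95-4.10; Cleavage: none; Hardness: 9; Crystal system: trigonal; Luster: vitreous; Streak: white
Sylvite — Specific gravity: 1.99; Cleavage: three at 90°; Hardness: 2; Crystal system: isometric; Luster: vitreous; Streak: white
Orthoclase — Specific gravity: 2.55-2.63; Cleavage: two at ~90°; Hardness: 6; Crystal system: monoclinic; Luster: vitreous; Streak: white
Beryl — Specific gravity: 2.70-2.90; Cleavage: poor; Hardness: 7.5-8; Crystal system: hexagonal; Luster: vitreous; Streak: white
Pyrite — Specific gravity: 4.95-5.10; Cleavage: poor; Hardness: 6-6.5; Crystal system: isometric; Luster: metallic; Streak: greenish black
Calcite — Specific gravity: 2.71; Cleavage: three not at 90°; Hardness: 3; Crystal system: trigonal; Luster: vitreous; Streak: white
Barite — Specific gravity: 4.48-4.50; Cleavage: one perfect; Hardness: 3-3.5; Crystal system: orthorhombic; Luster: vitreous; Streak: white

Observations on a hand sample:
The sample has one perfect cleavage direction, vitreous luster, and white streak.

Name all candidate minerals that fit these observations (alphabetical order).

One perfect cleavage direction — only Muscovite, Kyanite, Epidote, Topaz, Sillimanite, Gypsum, Biotite, Barite remain.
Vitreous luster rules out Muscovite.
White streak — all remaining candidates fit.
The minerals that satisfy all observations are Barite, Biotite, Epidote, Gypsum, Kyanite, Sillimanite, Topaz.

Barite, Biotite, Epidote, Gypsum, Kyanite, Sillimanite, Topaz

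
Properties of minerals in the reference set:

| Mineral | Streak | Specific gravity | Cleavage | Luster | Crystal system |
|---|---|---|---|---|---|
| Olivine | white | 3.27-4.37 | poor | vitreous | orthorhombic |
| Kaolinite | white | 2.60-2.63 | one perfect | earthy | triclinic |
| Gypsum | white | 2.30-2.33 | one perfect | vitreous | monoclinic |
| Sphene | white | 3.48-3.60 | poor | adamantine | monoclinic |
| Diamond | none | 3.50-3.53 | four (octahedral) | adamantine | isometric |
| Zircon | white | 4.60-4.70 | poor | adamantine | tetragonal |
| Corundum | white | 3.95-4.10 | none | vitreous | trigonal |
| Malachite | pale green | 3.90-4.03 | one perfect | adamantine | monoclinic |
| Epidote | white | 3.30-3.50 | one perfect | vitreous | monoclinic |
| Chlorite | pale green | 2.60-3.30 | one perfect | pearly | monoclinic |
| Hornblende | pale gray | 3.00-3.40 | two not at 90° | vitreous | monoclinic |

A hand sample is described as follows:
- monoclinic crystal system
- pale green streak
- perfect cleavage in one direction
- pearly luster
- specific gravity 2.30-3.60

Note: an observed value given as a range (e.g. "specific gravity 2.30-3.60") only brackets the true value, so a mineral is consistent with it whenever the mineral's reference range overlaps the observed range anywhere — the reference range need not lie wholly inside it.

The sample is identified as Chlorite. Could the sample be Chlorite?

Monoclinic crystal system — fits Chlorite (monoclinic system).
Pale green streak — fits Chlorite (pale green streak).
Perfect cleavage in one direction — fits Chlorite (cleavage one perfect).
Pearly luster — fits Chlorite (pearly luster).
Specific gravity 2.30-3.60 — fits Chlorite (SG 2.60-3.30).
All observations are consistent with the tabulated values for Chlorite.

Yes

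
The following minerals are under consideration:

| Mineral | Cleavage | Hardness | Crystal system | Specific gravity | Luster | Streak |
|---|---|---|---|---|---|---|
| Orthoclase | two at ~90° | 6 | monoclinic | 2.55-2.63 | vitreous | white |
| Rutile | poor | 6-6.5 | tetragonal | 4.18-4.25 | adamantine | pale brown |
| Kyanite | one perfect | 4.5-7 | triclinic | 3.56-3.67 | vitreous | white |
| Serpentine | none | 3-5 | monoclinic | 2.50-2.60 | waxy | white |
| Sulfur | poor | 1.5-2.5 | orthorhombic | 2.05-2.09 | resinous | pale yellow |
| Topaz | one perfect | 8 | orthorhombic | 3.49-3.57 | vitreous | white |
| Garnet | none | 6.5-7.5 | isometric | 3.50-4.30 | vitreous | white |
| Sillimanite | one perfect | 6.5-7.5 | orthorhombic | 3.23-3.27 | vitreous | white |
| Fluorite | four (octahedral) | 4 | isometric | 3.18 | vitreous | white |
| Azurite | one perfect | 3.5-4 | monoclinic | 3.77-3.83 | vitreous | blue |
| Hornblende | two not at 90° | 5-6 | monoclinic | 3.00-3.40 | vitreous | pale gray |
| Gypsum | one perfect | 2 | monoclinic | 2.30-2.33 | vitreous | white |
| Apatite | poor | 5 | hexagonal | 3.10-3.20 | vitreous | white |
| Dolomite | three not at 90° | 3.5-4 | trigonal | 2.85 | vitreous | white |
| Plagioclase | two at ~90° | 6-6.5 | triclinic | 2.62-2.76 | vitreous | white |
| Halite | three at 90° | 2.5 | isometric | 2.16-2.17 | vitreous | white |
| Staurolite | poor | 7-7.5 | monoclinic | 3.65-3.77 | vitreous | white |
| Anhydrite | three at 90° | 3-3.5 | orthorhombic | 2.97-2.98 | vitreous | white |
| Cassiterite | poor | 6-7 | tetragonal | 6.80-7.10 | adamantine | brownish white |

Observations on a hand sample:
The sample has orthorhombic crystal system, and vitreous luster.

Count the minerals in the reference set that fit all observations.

3

Orthorhombic crystal system: Sulfur, Topaz, Sillimanite, Anhydrite remain.
Vitreous luster eliminates Sulfur.
Remaining candidates: Anhydrite, Sillimanite, Topaz.
That is 3 minerals.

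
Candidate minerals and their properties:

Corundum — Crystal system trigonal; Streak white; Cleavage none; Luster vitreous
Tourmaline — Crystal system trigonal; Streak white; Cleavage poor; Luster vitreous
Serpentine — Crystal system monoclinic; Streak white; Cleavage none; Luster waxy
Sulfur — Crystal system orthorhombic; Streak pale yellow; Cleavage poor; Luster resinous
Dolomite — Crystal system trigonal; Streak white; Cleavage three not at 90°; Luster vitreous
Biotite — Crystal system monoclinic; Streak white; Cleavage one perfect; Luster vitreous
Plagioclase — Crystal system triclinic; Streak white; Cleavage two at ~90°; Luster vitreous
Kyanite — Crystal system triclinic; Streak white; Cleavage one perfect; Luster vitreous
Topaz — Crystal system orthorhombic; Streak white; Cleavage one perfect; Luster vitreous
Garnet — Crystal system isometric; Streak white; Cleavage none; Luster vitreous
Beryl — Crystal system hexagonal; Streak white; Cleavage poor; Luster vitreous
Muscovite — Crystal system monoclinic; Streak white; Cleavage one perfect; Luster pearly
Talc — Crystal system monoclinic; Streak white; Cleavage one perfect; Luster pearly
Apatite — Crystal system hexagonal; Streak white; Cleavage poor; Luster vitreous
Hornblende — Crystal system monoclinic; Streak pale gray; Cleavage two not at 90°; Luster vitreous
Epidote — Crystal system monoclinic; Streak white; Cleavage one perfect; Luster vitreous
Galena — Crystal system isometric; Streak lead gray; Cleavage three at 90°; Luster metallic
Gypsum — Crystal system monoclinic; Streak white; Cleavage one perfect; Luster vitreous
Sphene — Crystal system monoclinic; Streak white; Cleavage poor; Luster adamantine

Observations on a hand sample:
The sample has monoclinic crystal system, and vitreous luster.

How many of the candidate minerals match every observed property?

Monoclinic crystal system — Serpentine, Biotite, Muscovite, Talc, Hornblende, Epidote, Gypsum, Sphene remain.
Vitreous luster eliminates Serpentine, Muscovite, Talc, Sphene.
Remaining candidates: Biotite, Epidote, Gypsum, Hornblende.
That is 4 minerals.

4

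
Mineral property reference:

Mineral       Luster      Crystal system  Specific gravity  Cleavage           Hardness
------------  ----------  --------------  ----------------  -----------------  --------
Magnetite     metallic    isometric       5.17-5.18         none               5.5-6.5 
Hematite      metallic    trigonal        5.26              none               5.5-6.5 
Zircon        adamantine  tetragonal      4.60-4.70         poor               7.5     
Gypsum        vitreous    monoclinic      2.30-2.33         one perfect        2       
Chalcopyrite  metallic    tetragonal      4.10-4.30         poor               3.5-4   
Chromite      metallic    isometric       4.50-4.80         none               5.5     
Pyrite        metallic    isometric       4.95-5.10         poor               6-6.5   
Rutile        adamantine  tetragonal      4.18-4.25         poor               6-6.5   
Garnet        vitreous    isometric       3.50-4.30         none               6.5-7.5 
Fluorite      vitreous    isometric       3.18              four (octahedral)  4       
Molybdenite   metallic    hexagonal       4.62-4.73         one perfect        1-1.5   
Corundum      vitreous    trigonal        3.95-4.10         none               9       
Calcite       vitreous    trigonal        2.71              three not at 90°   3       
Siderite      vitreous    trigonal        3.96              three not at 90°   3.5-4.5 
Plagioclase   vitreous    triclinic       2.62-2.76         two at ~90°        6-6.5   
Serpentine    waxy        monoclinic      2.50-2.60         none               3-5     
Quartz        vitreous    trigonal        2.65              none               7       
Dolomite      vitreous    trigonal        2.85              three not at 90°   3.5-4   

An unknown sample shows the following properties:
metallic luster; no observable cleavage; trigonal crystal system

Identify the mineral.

Hematite

Metallic luster — only Magnetite, Hematite, Chalcopyrite, Chromite, Pyrite, Molybdenite remain.
No observable cleavage eliminates Chalcopyrite, Pyrite, Molybdenite.
Trigonal crystal system — narrows the field to Hematite.
Hematite is the sole remaining match.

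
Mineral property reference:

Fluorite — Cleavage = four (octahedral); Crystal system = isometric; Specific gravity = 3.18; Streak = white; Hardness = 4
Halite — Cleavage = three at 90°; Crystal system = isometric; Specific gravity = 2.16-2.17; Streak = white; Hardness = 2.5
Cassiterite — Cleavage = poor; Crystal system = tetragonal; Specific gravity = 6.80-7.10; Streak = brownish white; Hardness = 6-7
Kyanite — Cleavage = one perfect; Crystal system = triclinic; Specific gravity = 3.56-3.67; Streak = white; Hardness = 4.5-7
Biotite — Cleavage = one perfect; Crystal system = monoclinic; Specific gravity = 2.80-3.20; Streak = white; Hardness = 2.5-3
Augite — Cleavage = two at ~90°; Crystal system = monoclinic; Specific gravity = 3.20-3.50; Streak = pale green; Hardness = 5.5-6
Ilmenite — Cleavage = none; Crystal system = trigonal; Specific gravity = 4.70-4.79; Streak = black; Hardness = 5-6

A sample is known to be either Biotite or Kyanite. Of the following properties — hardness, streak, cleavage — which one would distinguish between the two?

Hardness: Biotite 2.5-3, Kyanite 4.5-7 — these differ.
Streak: both white — same for both.
Cleavage: both one perfect — same for both.
Of the listed properties, hardness is the one that separates them.

hardness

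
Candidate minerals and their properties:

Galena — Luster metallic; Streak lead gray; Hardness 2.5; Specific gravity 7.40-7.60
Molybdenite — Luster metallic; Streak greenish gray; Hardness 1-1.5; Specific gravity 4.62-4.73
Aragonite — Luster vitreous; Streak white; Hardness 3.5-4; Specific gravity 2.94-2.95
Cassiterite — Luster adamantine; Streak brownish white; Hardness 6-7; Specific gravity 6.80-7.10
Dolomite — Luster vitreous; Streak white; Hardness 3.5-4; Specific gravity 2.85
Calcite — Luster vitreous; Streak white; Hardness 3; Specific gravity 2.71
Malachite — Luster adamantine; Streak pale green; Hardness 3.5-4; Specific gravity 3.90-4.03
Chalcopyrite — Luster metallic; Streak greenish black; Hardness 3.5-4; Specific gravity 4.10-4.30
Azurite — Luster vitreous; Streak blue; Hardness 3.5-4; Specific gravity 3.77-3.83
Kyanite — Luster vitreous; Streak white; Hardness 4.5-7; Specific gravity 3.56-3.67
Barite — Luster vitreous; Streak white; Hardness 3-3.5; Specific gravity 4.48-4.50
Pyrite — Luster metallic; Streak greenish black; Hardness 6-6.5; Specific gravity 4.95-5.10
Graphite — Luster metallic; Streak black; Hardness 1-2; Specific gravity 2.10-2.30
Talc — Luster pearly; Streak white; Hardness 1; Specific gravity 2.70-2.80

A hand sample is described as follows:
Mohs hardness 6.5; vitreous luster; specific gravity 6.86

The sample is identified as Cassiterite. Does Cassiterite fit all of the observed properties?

Mohs hardness 6.5 — matches Cassiterite (hardness 6-7).
Vitreous luster — Cassiterite has adamantine luster; inconsistent.
Specific gravity 6.86 — matches Cassiterite (SG 6.80-7.10).
The luster observation rules out Cassiterite.

No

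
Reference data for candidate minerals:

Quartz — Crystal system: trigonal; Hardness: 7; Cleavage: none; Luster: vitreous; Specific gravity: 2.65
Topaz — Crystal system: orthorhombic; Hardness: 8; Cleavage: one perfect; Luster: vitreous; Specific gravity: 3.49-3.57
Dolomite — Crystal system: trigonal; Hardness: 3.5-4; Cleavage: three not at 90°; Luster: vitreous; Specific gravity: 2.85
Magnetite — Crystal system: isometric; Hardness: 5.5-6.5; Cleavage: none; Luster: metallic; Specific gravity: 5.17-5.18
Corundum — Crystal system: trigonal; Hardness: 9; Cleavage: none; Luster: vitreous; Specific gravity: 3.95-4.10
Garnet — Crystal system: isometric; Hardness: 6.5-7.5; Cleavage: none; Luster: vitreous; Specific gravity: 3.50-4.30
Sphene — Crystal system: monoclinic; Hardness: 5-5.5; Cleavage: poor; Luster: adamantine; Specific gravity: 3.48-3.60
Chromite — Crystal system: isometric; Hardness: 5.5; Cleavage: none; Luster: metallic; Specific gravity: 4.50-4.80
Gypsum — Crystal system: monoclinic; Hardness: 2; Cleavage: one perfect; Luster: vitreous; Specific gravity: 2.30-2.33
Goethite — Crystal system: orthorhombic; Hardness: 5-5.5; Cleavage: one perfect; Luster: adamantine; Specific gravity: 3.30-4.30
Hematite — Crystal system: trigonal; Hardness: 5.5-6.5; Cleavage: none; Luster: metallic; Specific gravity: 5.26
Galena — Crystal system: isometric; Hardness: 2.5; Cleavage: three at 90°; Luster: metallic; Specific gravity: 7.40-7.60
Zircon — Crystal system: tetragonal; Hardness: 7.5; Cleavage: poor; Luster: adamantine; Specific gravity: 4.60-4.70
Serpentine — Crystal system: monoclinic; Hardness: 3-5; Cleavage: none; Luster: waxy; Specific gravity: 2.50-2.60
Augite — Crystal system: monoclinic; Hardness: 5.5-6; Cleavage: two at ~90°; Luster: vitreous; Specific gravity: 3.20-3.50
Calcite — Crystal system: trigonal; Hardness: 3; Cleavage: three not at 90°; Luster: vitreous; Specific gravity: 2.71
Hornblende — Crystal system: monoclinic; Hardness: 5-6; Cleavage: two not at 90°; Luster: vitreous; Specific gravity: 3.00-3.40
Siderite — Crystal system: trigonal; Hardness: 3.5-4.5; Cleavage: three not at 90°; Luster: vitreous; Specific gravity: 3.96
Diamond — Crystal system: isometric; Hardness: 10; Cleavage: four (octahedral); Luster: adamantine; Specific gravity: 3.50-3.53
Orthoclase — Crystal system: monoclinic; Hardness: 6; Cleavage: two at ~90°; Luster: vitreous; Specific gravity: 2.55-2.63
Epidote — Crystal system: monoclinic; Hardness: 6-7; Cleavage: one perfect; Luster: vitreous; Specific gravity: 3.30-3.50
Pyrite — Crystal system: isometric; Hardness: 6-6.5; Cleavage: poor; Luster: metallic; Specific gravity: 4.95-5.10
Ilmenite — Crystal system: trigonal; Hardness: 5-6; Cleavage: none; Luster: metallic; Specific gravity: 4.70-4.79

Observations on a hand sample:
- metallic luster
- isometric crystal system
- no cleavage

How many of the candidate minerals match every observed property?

2

Metallic luster: narrows the field to Magnetite, Chromite, Hematite, Galena, Pyrite, Ilmenite.
Isometric crystal system excludes Hematite, Ilmenite.
No cleavage rules out Galena, Pyrite.
The minerals that satisfy all observations are Chromite, Magnetite.
That is 2 minerals.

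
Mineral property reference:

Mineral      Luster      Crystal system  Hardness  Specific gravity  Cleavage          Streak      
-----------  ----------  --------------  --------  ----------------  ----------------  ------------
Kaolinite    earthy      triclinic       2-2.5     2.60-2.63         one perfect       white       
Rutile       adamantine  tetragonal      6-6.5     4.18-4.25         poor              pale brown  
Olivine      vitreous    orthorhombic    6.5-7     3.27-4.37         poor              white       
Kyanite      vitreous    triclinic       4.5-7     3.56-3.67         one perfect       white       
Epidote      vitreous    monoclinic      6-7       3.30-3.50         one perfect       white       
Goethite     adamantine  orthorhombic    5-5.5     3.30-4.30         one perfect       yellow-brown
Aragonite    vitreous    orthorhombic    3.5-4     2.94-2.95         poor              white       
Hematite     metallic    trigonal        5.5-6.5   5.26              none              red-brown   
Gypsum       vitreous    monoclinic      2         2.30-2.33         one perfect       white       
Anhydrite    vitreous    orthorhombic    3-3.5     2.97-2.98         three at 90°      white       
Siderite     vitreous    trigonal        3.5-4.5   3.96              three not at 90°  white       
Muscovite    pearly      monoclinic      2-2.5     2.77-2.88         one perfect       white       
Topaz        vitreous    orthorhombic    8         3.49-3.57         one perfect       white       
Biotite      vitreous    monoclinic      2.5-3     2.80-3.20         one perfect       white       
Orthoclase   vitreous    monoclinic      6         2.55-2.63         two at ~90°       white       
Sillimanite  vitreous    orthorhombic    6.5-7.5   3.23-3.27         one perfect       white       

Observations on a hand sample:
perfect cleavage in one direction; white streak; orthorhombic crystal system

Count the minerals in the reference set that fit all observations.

2

Perfect cleavage in one direction — leaves Kaolinite, Kyanite, Epidote, Goethite, Gypsum, Muscovite, Topaz, Biotite, Sillimanite.
White streak excludes Goethite.
Orthorhombic crystal system — Topaz, Sillimanite remain.
Consistent with every observation: Sillimanite, Topaz.
That is 2 minerals.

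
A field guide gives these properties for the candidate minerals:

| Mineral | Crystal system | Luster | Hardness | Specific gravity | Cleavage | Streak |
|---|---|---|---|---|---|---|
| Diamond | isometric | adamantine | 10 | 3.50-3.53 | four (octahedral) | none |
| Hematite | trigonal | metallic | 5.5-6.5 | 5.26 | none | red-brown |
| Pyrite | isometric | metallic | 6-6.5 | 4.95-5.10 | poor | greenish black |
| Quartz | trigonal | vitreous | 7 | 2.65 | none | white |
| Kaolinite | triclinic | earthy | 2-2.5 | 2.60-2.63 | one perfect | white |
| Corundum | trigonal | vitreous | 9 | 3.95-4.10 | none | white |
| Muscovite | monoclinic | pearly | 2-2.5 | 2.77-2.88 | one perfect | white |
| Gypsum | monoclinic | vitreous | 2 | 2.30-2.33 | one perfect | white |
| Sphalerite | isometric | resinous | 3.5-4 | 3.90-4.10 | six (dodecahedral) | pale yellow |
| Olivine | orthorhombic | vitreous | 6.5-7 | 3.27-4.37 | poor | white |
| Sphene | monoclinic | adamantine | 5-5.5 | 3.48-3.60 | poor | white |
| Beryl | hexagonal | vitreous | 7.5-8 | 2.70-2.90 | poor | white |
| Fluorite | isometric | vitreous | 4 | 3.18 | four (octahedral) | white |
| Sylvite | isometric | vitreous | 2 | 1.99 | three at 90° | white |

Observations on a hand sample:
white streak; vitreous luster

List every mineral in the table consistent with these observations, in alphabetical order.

Beryl, Corundum, Fluorite, Gypsum, Olivine, Quartz, Sylvite

White streak is inconsistent with Diamond, Hematite, Pyrite, Sphalerite.
Vitreous luster excludes Kaolinite, Muscovite, Sphene.
Consistent with every observation: Beryl, Corundum, Fluorite, Gypsum, Olivine, Quartz, Sylvite.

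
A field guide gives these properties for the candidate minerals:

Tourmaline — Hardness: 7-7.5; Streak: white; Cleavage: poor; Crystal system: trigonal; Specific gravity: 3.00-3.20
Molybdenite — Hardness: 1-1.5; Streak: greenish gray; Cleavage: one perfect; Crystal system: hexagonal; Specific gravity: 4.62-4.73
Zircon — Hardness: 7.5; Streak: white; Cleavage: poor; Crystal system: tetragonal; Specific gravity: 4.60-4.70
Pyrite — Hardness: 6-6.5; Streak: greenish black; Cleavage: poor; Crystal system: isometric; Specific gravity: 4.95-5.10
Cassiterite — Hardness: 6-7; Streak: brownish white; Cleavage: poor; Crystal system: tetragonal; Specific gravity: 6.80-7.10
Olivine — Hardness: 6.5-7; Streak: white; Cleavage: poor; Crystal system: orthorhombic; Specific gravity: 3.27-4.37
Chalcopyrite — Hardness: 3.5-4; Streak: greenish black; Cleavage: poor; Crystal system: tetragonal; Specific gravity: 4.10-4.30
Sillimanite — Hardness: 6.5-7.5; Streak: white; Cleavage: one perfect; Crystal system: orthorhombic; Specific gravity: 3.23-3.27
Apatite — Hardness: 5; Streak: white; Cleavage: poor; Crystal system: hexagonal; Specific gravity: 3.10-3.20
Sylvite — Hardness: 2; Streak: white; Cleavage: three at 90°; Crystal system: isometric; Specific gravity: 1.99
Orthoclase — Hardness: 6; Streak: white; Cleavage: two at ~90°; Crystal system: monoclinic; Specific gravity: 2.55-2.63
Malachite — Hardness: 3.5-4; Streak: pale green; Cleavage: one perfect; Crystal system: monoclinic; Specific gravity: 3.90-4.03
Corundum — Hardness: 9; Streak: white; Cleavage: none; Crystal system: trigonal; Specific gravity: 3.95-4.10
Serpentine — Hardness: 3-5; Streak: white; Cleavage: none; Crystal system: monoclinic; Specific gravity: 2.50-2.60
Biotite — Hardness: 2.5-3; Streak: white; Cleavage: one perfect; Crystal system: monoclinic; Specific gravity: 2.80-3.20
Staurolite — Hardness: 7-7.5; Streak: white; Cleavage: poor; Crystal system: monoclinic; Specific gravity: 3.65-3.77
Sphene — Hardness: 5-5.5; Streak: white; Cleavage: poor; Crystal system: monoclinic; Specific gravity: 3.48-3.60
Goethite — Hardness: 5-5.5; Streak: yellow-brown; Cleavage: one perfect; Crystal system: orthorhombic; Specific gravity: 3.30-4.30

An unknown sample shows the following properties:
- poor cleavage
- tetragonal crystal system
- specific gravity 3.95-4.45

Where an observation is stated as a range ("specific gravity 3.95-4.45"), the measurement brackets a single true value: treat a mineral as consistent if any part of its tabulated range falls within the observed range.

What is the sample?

Poor cleavage — only Tourmaline, Zircon, Pyrite, Cassiterite, Olivine, Chalcopyrite, Apatite, Staurolite, Sphene remain.
Tetragonal crystal system — only Zircon, Cassiterite, Chalcopyrite remain.
Specific gravity 3.95-4.45 — narrows the field to Chalcopyrite.
Chalcopyrite is the sole remaining match.

Chalcopyrite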